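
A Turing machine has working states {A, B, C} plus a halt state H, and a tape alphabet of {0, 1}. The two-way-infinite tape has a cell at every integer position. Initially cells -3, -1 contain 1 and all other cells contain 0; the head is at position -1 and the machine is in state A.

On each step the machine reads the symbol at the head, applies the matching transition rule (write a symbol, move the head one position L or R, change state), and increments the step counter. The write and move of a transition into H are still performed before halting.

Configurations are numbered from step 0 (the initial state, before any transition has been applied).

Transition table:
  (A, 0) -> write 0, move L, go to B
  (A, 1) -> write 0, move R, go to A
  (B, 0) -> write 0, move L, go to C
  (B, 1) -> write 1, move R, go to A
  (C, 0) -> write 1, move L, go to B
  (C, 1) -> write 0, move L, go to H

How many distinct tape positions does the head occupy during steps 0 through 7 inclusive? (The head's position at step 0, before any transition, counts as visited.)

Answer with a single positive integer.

Answer: 4

Derivation:
Step 1: in state A at pos -1, read 1 -> (A,1)->write 0,move R,goto A. Now: state=A, head=0, tape[-4..1]=010000 (head:     ^)
Step 2: in state A at pos 0, read 0 -> (A,0)->write 0,move L,goto B. Now: state=B, head=-1, tape[-4..1]=010000 (head:    ^)
Step 3: in state B at pos -1, read 0 -> (B,0)->write 0,move L,goto C. Now: state=C, head=-2, tape[-4..1]=010000 (head:   ^)
Step 4: in state C at pos -2, read 0 -> (C,0)->write 1,move L,goto B. Now: state=B, head=-3, tape[-4..1]=011000 (head:  ^)
Step 5: in state B at pos -3, read 1 -> (B,1)->write 1,move R,goto A. Now: state=A, head=-2, tape[-4..1]=011000 (head:   ^)
Step 6: in state A at pos -2, read 1 -> (A,1)->write 0,move R,goto A. Now: state=A, head=-1, tape[-4..1]=010000 (head:    ^)
Step 7: in state A at pos -1, read 0 -> (A,0)->write 0,move L,goto B. Now: state=B, head=-2, tape[-4..1]=010000 (head:   ^)
Head positions at steps 0..7: starting at -1, distinct positions visited = {-3, -2, -1, 0} -> 4 position(s)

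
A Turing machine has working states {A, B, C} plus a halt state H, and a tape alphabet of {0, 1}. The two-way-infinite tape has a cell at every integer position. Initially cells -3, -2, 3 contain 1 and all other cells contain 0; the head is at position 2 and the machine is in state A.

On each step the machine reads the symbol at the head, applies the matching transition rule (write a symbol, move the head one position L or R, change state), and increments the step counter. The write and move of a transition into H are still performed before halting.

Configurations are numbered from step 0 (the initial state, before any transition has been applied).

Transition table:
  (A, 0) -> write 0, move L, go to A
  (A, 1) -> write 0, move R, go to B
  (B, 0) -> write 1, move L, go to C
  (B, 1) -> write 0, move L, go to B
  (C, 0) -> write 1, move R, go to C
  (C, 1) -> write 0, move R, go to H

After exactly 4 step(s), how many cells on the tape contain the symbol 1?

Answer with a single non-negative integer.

Step 1: in state A at pos 2, read 0 -> (A,0)->write 0,move L,goto A. Now: state=A, head=1, tape[-4..4]=011000010 (head:      ^)
Step 2: in state A at pos 1, read 0 -> (A,0)->write 0,move L,goto A. Now: state=A, head=0, tape[-4..4]=011000010 (head:     ^)
Step 3: in state A at pos 0, read 0 -> (A,0)->write 0,move L,goto A. Now: state=A, head=-1, tape[-4..4]=011000010 (head:    ^)
Step 4: in state A at pos -1, read 0 -> (A,0)->write 0,move L,goto A. Now: state=A, head=-2, tape[-4..4]=011000010 (head:   ^)
Cells containing 1 after step 4: {-3, -2, 3} -> 3 cell(s)

Answer: 3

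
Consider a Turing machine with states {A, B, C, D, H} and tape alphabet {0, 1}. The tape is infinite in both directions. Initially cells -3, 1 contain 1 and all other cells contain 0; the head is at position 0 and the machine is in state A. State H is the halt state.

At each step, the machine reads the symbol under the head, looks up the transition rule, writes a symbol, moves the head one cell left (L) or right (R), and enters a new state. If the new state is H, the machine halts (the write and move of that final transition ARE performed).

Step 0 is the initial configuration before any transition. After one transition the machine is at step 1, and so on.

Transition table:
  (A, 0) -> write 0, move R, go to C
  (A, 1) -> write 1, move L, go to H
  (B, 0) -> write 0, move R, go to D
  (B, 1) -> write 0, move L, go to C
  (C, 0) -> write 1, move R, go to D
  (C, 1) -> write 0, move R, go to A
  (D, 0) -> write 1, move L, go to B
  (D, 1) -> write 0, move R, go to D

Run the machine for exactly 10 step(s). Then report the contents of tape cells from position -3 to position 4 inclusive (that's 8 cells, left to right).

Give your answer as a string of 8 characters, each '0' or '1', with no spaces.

Answer: 10001011

Derivation:
Step 1: in state A at pos 0, read 0 -> (A,0)->write 0,move R,goto C. Now: state=C, head=1, tape[-4..2]=0100010 (head:      ^)
Step 2: in state C at pos 1, read 1 -> (C,1)->write 0,move R,goto A. Now: state=A, head=2, tape[-4..3]=01000000 (head:       ^)
Step 3: in state A at pos 2, read 0 -> (A,0)->write 0,move R,goto C. Now: state=C, head=3, tape[-4..4]=010000000 (head:        ^)
Step 4: in state C at pos 3, read 0 -> (C,0)->write 1,move R,goto D. Now: state=D, head=4, tape[-4..5]=0100000100 (head:         ^)
Step 5: in state D at pos 4, read 0 -> (D,0)->write 1,move L,goto B. Now: state=B, head=3, tape[-4..5]=0100000110 (head:        ^)
Step 6: in state B at pos 3, read 1 -> (B,1)->write 0,move L,goto C. Now: state=C, head=2, tape[-4..5]=0100000010 (head:       ^)
Step 7: in state C at pos 2, read 0 -> (C,0)->write 1,move R,goto D. Now: state=D, head=3, tape[-4..5]=0100001010 (head:        ^)
Step 8: in state D at pos 3, read 0 -> (D,0)->write 1,move L,goto B. Now: state=B, head=2, tape[-4..5]=0100001110 (head:       ^)
Step 9: in state B at pos 2, read 1 -> (B,1)->write 0,move L,goto C. Now: state=C, head=1, tape[-4..5]=0100000110 (head:      ^)
Step 10: in state C at pos 1, read 0 -> (C,0)->write 1,move R,goto D. Now: state=D, head=2, tape[-4..5]=0100010110 (head:       ^)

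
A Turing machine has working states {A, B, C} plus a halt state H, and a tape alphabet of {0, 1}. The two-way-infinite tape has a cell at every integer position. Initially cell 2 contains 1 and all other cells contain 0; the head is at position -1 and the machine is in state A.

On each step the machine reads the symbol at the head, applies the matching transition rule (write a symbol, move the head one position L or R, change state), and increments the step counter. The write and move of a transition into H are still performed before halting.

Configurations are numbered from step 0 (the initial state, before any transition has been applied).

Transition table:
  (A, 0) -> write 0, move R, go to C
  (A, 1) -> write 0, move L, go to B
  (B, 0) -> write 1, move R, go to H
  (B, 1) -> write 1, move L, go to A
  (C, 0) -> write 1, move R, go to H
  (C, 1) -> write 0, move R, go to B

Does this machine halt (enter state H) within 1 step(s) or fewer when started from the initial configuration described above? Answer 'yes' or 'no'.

Step 1: in state A at pos -1, read 0 -> (A,0)->write 0,move R,goto C. Now: state=C, head=0, tape[-2..3]=000010 (head:   ^)
After 1 step(s): state = C (not H) -> not halted within 1 -> no

Answer: no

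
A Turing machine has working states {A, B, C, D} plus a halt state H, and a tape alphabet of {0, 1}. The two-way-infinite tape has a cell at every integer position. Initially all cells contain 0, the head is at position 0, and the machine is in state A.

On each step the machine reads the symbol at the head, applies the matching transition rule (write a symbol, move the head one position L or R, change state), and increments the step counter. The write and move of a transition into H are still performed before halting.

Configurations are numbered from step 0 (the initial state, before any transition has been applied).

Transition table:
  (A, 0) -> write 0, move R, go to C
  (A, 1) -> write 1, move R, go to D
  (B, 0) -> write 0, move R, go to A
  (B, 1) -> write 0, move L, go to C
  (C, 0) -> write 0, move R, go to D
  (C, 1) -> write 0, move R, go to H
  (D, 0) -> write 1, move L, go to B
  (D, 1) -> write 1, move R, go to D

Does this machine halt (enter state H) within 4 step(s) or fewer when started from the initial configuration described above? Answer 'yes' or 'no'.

Step 1: in state A at pos 0, read 0 -> (A,0)->write 0,move R,goto C. Now: state=C, head=1, tape[-1..2]=0000 (head:   ^)
Step 2: in state C at pos 1, read 0 -> (C,0)->write 0,move R,goto D. Now: state=D, head=2, tape[-1..3]=00000 (head:    ^)
Step 3: in state D at pos 2, read 0 -> (D,0)->write 1,move L,goto B. Now: state=B, head=1, tape[-1..3]=00010 (head:   ^)
Step 4: in state B at pos 1, read 0 -> (B,0)->write 0,move R,goto A. Now: state=A, head=2, tape[-1..3]=00010 (head:    ^)
After 4 step(s): state = A (not H) -> not halted within 4 -> no

Answer: no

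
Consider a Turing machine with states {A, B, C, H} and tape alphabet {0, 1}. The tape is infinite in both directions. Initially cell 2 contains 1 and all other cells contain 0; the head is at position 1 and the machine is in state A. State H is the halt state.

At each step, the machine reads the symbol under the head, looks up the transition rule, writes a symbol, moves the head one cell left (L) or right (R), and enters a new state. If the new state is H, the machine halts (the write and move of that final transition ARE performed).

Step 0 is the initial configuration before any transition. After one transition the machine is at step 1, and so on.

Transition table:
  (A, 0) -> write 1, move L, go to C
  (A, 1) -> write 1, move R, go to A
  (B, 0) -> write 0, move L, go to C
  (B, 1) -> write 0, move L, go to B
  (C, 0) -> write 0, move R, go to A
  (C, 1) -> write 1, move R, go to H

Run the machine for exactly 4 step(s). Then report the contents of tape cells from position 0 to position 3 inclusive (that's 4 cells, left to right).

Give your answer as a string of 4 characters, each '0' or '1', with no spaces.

Answer: 0110

Derivation:
Step 1: in state A at pos 1, read 0 -> (A,0)->write 1,move L,goto C. Now: state=C, head=0, tape[-1..3]=00110 (head:  ^)
Step 2: in state C at pos 0, read 0 -> (C,0)->write 0,move R,goto A. Now: state=A, head=1, tape[-1..3]=00110 (head:   ^)
Step 3: in state A at pos 1, read 1 -> (A,1)->write 1,move R,goto A. Now: state=A, head=2, tape[-1..3]=00110 (head:    ^)
Step 4: in state A at pos 2, read 1 -> (A,1)->write 1,move R,goto A. Now: state=A, head=3, tape[-1..4]=001100 (head:     ^)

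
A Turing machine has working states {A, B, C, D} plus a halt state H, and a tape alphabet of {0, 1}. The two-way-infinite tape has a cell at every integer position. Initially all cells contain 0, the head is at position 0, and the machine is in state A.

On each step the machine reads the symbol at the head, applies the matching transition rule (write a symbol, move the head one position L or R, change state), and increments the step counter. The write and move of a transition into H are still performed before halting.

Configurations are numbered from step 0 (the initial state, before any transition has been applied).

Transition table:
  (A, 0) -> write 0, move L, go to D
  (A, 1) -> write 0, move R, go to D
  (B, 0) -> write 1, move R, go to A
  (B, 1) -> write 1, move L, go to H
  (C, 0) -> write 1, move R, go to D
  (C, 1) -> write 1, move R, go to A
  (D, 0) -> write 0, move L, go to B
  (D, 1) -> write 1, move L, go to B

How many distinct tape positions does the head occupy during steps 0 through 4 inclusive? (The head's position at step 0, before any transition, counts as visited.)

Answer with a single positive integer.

Step 1: in state A at pos 0, read 0 -> (A,0)->write 0,move L,goto D. Now: state=D, head=-1, tape[-2..1]=0000 (head:  ^)
Step 2: in state D at pos -1, read 0 -> (D,0)->write 0,move L,goto B. Now: state=B, head=-2, tape[-3..1]=00000 (head:  ^)
Step 3: in state B at pos -2, read 0 -> (B,0)->write 1,move R,goto A. Now: state=A, head=-1, tape[-3..1]=01000 (head:   ^)
Step 4: in state A at pos -1, read 0 -> (A,0)->write 0,move L,goto D. Now: state=D, head=-2, tape[-3..1]=01000 (head:  ^)
Head positions at steps 0..4: starting at 0, distinct positions visited = {-2, -1, 0} -> 3 position(s)

Answer: 3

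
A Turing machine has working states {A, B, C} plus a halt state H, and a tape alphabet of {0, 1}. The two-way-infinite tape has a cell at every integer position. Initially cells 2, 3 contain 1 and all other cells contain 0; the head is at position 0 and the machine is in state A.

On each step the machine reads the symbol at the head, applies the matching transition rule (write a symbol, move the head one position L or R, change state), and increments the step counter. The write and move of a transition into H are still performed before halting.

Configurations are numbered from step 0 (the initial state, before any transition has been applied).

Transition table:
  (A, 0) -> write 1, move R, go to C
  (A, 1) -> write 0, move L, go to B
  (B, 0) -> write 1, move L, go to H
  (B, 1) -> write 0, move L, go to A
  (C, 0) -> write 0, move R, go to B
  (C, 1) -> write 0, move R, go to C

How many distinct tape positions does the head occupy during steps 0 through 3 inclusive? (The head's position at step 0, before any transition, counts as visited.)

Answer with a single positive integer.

Step 1: in state A at pos 0, read 0 -> (A,0)->write 1,move R,goto C. Now: state=C, head=1, tape[-1..4]=010110 (head:   ^)
Step 2: in state C at pos 1, read 0 -> (C,0)->write 0,move R,goto B. Now: state=B, head=2, tape[-1..4]=010110 (head:    ^)
Step 3: in state B at pos 2, read 1 -> (B,1)->write 0,move L,goto A. Now: state=A, head=1, tape[-1..4]=010010 (head:   ^)
Head positions at steps 0..3: starting at 0, distinct positions visited = {0, 1, 2} -> 3 position(s)

Answer: 3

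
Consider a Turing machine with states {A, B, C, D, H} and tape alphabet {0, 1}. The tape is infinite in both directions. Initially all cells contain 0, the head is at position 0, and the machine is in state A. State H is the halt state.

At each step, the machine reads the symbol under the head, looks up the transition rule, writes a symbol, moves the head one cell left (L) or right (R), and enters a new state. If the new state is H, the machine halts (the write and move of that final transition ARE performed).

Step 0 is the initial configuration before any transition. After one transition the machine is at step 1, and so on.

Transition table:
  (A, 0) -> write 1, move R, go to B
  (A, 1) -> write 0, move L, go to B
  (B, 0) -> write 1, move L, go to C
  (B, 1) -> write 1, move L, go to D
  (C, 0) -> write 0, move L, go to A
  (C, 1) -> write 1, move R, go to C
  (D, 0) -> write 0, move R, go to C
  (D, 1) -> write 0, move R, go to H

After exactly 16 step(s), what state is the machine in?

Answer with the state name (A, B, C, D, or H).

Answer: C

Derivation:
Step 1: in state A at pos 0, read 0 -> (A,0)->write 1,move R,goto B. Now: state=B, head=1, tape[-1..2]=0100 (head:   ^)
Step 2: in state B at pos 1, read 0 -> (B,0)->write 1,move L,goto C. Now: state=C, head=0, tape[-1..2]=0110 (head:  ^)
Step 3: in state C at pos 0, read 1 -> (C,1)->write 1,move R,goto C. Now: state=C, head=1, tape[-1..2]=0110 (head:   ^)
Step 4: in state C at pos 1, read 1 -> (C,1)->write 1,move R,goto C. Now: state=C, head=2, tape[-1..3]=01100 (head:    ^)
Step 5: in state C at pos 2, read 0 -> (C,0)->write 0,move L,goto A. Now: state=A, head=1, tape[-1..3]=01100 (head:   ^)
Step 6: in state A at pos 1, read 1 -> (A,1)->write 0,move L,goto B. Now: state=B, head=0, tape[-1..3]=01000 (head:  ^)
Step 7: in state B at pos 0, read 1 -> (B,1)->write 1,move L,goto D. Now: state=D, head=-1, tape[-2..3]=001000 (head:  ^)
Step 8: in state D at pos -1, read 0 -> (D,0)->write 0,move R,goto C. Now: state=C, head=0, tape[-2..3]=001000 (head:   ^)
Step 9: in state C at pos 0, read 1 -> (C,1)->write 1,move R,goto C. Now: state=C, head=1, tape[-2..3]=001000 (head:    ^)
Step 10: in state C at pos 1, read 0 -> (C,0)->write 0,move L,goto A. Now: state=A, head=0, tape[-2..3]=001000 (head:   ^)
Step 11: in state A at pos 0, read 1 -> (A,1)->write 0,move L,goto B. Now: state=B, head=-1, tape[-2..3]=000000 (head:  ^)
Step 12: in state B at pos -1, read 0 -> (B,0)->write 1,move L,goto C. Now: state=C, head=-2, tape[-3..3]=0010000 (head:  ^)
Step 13: in state C at pos -2, read 0 -> (C,0)->write 0,move L,goto A. Now: state=A, head=-3, tape[-4..3]=00010000 (head:  ^)
Step 14: in state A at pos -3, read 0 -> (A,0)->write 1,move R,goto B. Now: state=B, head=-2, tape[-4..3]=01010000 (head:   ^)
Step 15: in state B at pos -2, read 0 -> (B,0)->write 1,move L,goto C. Now: state=C, head=-3, tape[-4..3]=01110000 (head:  ^)
Step 16: in state C at pos -3, read 1 -> (C,1)->write 1,move R,goto C. Now: state=C, head=-2, tape[-4..3]=01110000 (head:   ^)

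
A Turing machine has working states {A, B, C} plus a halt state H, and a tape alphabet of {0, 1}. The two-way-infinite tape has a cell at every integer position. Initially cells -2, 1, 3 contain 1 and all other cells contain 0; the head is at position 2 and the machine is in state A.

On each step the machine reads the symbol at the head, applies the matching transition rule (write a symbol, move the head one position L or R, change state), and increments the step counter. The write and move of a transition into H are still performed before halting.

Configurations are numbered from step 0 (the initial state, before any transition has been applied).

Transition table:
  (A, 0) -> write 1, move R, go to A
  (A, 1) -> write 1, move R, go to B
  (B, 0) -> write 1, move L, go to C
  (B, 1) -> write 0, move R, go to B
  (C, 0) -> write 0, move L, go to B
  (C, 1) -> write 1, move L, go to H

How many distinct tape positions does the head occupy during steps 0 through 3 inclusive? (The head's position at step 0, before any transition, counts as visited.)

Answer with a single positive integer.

Step 1: in state A at pos 2, read 0 -> (A,0)->write 1,move R,goto A. Now: state=A, head=3, tape[-3..4]=01001110 (head:       ^)
Step 2: in state A at pos 3, read 1 -> (A,1)->write 1,move R,goto B. Now: state=B, head=4, tape[-3..5]=010011100 (head:        ^)
Step 3: in state B at pos 4, read 0 -> (B,0)->write 1,move L,goto C. Now: state=C, head=3, tape[-3..5]=010011110 (head:       ^)
Head positions at steps 0..3: starting at 2, distinct positions visited = {2, 3, 4} -> 3 position(s)

Answer: 3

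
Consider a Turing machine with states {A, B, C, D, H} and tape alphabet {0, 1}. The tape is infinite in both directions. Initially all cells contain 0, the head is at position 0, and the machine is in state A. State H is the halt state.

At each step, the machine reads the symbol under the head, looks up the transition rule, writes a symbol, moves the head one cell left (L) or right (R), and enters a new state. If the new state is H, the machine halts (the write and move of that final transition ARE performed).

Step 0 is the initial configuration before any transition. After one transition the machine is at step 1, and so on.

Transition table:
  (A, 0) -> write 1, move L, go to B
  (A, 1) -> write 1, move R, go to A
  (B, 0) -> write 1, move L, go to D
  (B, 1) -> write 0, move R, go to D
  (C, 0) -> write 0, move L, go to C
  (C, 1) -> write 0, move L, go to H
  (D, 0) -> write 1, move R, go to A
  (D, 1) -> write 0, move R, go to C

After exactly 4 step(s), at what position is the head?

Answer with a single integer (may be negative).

Answer: 0

Derivation:
Step 1: in state A at pos 0, read 0 -> (A,0)->write 1,move L,goto B. Now: state=B, head=-1, tape[-2..1]=0010 (head:  ^)
Step 2: in state B at pos -1, read 0 -> (B,0)->write 1,move L,goto D. Now: state=D, head=-2, tape[-3..1]=00110 (head:  ^)
Step 3: in state D at pos -2, read 0 -> (D,0)->write 1,move R,goto A. Now: state=A, head=-1, tape[-3..1]=01110 (head:   ^)
Step 4: in state A at pos -1, read 1 -> (A,1)->write 1,move R,goto A. Now: state=A, head=0, tape[-3..1]=01110 (head:    ^)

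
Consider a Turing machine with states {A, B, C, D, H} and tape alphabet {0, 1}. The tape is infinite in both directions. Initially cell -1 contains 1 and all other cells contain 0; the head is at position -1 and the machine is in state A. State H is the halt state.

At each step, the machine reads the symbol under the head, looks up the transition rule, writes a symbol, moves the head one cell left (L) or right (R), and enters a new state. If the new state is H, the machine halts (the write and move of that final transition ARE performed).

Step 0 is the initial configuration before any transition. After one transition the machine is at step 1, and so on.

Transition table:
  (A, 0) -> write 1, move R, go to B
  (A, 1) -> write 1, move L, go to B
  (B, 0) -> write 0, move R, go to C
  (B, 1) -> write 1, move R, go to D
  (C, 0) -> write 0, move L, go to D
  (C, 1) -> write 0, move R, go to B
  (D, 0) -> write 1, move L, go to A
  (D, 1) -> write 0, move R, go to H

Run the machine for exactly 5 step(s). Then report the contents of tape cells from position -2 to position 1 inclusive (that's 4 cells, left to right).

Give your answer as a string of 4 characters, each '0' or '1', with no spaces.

Answer: 0000

Derivation:
Step 1: in state A at pos -1, read 1 -> (A,1)->write 1,move L,goto B. Now: state=B, head=-2, tape[-3..0]=0010 (head:  ^)
Step 2: in state B at pos -2, read 0 -> (B,0)->write 0,move R,goto C. Now: state=C, head=-1, tape[-3..0]=0010 (head:   ^)
Step 3: in state C at pos -1, read 1 -> (C,1)->write 0,move R,goto B. Now: state=B, head=0, tape[-3..1]=00000 (head:    ^)
Step 4: in state B at pos 0, read 0 -> (B,0)->write 0,move R,goto C. Now: state=C, head=1, tape[-3..2]=000000 (head:     ^)
Step 5: in state C at pos 1, read 0 -> (C,0)->write 0,move L,goto D. Now: state=D, head=0, tape[-3..2]=000000 (head:    ^)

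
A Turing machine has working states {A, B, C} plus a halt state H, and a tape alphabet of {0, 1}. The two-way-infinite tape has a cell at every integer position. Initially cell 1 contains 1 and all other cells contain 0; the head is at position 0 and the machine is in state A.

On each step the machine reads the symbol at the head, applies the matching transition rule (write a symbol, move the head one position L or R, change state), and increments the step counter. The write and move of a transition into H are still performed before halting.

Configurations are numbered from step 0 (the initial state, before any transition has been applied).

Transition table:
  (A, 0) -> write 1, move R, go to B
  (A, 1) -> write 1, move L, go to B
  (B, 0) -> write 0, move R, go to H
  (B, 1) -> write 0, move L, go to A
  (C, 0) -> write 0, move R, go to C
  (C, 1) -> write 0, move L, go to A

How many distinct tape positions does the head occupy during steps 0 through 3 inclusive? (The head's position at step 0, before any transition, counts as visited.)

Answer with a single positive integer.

Answer: 3

Derivation:
Step 1: in state A at pos 0, read 0 -> (A,0)->write 1,move R,goto B. Now: state=B, head=1, tape[-1..2]=0110 (head:   ^)
Step 2: in state B at pos 1, read 1 -> (B,1)->write 0,move L,goto A. Now: state=A, head=0, tape[-1..2]=0100 (head:  ^)
Step 3: in state A at pos 0, read 1 -> (A,1)->write 1,move L,goto B. Now: state=B, head=-1, tape[-2..2]=00100 (head:  ^)
Head positions at steps 0..3: starting at 0, distinct positions visited = {-1, 0, 1} -> 3 position(s)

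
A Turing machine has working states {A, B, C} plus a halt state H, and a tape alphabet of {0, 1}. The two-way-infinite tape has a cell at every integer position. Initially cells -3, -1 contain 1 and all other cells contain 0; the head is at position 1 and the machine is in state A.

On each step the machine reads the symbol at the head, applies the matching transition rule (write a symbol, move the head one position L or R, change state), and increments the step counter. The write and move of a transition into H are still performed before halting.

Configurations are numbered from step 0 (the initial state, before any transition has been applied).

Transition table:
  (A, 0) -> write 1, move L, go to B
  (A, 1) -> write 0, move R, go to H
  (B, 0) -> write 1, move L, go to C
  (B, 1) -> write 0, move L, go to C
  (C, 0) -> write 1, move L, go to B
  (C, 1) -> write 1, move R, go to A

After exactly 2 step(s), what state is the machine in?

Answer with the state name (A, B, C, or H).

Step 1: in state A at pos 1, read 0 -> (A,0)->write 1,move L,goto B. Now: state=B, head=0, tape[-4..2]=0101010 (head:     ^)
Step 2: in state B at pos 0, read 0 -> (B,0)->write 1,move L,goto C. Now: state=C, head=-1, tape[-4..2]=0101110 (head:    ^)

Answer: C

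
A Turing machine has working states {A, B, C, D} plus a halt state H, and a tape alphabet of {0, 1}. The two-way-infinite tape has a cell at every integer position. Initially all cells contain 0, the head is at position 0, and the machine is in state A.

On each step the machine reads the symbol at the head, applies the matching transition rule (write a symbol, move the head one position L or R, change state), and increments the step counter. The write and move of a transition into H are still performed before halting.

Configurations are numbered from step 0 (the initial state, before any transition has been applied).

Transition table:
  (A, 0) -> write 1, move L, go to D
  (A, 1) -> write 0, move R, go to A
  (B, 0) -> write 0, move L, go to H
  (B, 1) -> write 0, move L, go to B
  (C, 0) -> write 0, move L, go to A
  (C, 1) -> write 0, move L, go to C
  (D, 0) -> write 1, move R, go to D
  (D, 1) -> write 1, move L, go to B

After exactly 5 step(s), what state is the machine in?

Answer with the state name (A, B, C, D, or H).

Step 1: in state A at pos 0, read 0 -> (A,0)->write 1,move L,goto D. Now: state=D, head=-1, tape[-2..1]=0010 (head:  ^)
Step 2: in state D at pos -1, read 0 -> (D,0)->write 1,move R,goto D. Now: state=D, head=0, tape[-2..1]=0110 (head:   ^)
Step 3: in state D at pos 0, read 1 -> (D,1)->write 1,move L,goto B. Now: state=B, head=-1, tape[-2..1]=0110 (head:  ^)
Step 4: in state B at pos -1, read 1 -> (B,1)->write 0,move L,goto B. Now: state=B, head=-2, tape[-3..1]=00010 (head:  ^)
Step 5: in state B at pos -2, read 0 -> (B,0)->write 0,move L,goto H. Now: state=H, head=-3, tape[-4..1]=000010 (head:  ^)

Answer: H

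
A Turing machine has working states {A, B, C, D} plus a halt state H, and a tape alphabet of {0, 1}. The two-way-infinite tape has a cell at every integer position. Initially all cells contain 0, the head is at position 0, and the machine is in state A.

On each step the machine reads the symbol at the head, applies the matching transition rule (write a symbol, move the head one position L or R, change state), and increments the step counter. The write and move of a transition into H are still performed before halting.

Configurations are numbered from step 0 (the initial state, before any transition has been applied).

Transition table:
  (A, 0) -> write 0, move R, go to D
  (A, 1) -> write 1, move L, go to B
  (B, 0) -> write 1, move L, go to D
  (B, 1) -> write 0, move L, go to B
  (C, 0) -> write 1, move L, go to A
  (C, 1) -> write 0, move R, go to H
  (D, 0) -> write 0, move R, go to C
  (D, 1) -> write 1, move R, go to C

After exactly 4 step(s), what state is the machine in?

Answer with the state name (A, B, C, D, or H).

Answer: D

Derivation:
Step 1: in state A at pos 0, read 0 -> (A,0)->write 0,move R,goto D. Now: state=D, head=1, tape[-1..2]=0000 (head:   ^)
Step 2: in state D at pos 1, read 0 -> (D,0)->write 0,move R,goto C. Now: state=C, head=2, tape[-1..3]=00000 (head:    ^)
Step 3: in state C at pos 2, read 0 -> (C,0)->write 1,move L,goto A. Now: state=A, head=1, tape[-1..3]=00010 (head:   ^)
Step 4: in state A at pos 1, read 0 -> (A,0)->write 0,move R,goto D. Now: state=D, head=2, tape[-1..3]=00010 (head:    ^)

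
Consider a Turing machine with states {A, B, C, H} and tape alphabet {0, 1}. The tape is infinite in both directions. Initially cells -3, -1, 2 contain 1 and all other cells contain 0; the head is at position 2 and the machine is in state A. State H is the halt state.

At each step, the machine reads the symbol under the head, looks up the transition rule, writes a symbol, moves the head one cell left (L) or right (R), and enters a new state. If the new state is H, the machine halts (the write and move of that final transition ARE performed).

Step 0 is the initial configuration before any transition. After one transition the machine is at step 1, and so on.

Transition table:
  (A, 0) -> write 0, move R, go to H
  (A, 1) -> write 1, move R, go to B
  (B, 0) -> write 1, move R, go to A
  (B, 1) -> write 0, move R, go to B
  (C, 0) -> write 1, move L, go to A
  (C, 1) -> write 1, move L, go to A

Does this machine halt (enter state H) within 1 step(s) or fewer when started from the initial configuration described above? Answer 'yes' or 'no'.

Step 1: in state A at pos 2, read 1 -> (A,1)->write 1,move R,goto B. Now: state=B, head=3, tape[-4..4]=010100100 (head:        ^)
After 1 step(s): state = B (not H) -> not halted within 1 -> no

Answer: no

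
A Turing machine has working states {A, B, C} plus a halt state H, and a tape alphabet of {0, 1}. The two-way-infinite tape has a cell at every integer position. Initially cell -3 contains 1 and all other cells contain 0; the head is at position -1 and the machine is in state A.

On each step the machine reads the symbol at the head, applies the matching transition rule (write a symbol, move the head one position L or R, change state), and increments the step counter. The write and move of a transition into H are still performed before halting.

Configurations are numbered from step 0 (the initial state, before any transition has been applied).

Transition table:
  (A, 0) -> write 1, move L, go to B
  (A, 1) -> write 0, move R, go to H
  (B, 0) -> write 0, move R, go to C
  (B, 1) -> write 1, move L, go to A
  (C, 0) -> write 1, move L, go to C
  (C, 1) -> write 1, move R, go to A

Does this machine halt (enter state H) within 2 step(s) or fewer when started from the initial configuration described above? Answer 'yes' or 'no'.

Step 1: in state A at pos -1, read 0 -> (A,0)->write 1,move L,goto B. Now: state=B, head=-2, tape[-4..0]=01010 (head:   ^)
Step 2: in state B at pos -2, read 0 -> (B,0)->write 0,move R,goto C. Now: state=C, head=-1, tape[-4..0]=01010 (head:    ^)
After 2 step(s): state = C (not H) -> not halted within 2 -> no

Answer: no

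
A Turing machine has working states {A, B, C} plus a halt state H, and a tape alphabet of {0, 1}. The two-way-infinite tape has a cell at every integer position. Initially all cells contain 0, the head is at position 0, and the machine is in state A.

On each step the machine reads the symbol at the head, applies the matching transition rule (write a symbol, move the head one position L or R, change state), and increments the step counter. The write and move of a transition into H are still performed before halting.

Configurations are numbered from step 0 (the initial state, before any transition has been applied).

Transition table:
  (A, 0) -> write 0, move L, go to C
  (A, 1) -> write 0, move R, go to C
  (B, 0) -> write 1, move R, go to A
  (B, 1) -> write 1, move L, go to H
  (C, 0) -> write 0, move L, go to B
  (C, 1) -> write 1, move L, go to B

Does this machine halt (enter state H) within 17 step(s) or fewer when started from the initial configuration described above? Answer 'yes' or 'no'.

Answer: yes

Derivation:
Step 1: in state A at pos 0, read 0 -> (A,0)->write 0,move L,goto C. Now: state=C, head=-1, tape[-2..1]=0000 (head:  ^)
Step 2: in state C at pos -1, read 0 -> (C,0)->write 0,move L,goto B. Now: state=B, head=-2, tape[-3..1]=00000 (head:  ^)
Step 3: in state B at pos -2, read 0 -> (B,0)->write 1,move R,goto A. Now: state=A, head=-1, tape[-3..1]=01000 (head:   ^)
Step 4: in state A at pos -1, read 0 -> (A,0)->write 0,move L,goto C. Now: state=C, head=-2, tape[-3..1]=01000 (head:  ^)
Step 5: in state C at pos -2, read 1 -> (C,1)->write 1,move L,goto B. Now: state=B, head=-3, tape[-4..1]=001000 (head:  ^)
Step 6: in state B at pos -3, read 0 -> (B,0)->write 1,move R,goto A. Now: state=A, head=-2, tape[-4..1]=011000 (head:   ^)
Step 7: in state A at pos -2, read 1 -> (A,1)->write 0,move R,goto C. Now: state=C, head=-1, tape[-4..1]=010000 (head:    ^)
Step 8: in state C at pos -1, read 0 -> (C,0)->write 0,move L,goto B. Now: state=B, head=-2, tape[-4..1]=010000 (head:   ^)
Step 9: in state B at pos -2, read 0 -> (B,0)->write 1,move R,goto A. Now: state=A, head=-1, tape[-4..1]=011000 (head:    ^)
Step 10: in state A at pos -1, read 0 -> (A,0)->write 0,move L,goto C. Now: state=C, head=-2, tape[-4..1]=011000 (head:   ^)
Step 11: in state C at pos -2, read 1 -> (C,1)->write 1,move L,goto B. Now: state=B, head=-3, tape[-4..1]=011000 (head:  ^)
Step 12: in state B at pos -3, read 1 -> (B,1)->write 1,move L,goto H. Now: state=H, head=-4, tape[-5..1]=0011000 (head:  ^)
State H reached at step 12; 12 <= 17 -> yes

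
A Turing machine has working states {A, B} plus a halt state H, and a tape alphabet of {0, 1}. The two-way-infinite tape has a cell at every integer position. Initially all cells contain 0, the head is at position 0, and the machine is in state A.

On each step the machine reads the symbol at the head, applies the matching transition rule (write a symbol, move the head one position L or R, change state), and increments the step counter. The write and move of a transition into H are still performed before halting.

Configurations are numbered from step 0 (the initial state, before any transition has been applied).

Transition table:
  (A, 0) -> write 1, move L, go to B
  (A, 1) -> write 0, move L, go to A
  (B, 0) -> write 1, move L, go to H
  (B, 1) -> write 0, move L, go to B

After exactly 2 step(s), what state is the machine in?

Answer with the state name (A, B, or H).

Answer: H

Derivation:
Step 1: in state A at pos 0, read 0 -> (A,0)->write 1,move L,goto B. Now: state=B, head=-1, tape[-2..1]=0010 (head:  ^)
Step 2: in state B at pos -1, read 0 -> (B,0)->write 1,move L,goto H. Now: state=H, head=-2, tape[-3..1]=00110 (head:  ^)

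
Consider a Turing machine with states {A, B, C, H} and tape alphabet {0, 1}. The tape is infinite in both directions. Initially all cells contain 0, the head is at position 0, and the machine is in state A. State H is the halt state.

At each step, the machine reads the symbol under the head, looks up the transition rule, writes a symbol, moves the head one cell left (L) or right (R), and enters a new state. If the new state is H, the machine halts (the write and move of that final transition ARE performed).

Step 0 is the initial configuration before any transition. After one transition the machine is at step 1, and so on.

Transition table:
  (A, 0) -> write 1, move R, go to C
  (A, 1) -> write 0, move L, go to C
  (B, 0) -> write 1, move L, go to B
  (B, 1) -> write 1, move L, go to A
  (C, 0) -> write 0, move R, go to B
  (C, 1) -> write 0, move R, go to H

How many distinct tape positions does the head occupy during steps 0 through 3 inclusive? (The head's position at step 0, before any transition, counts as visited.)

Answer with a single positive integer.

Step 1: in state A at pos 0, read 0 -> (A,0)->write 1,move R,goto C. Now: state=C, head=1, tape[-1..2]=0100 (head:   ^)
Step 2: in state C at pos 1, read 0 -> (C,0)->write 0,move R,goto B. Now: state=B, head=2, tape[-1..3]=01000 (head:    ^)
Step 3: in state B at pos 2, read 0 -> (B,0)->write 1,move L,goto B. Now: state=B, head=1, tape[-1..3]=01010 (head:   ^)
Head positions at steps 0..3: starting at 0, distinct positions visited = {0, 1, 2} -> 3 position(s)

Answer: 3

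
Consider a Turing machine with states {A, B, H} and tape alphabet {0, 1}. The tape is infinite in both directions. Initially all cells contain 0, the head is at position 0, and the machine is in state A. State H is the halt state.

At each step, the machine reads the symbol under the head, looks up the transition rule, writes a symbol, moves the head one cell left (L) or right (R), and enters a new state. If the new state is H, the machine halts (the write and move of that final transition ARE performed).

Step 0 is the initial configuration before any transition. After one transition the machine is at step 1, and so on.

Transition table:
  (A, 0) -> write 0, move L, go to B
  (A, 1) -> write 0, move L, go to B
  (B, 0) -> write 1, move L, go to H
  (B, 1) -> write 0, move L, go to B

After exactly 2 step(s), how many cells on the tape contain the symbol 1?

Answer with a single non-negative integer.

Step 1: in state A at pos 0, read 0 -> (A,0)->write 0,move L,goto B. Now: state=B, head=-1, tape[-2..1]=0000 (head:  ^)
Step 2: in state B at pos -1, read 0 -> (B,0)->write 1,move L,goto H. Now: state=H, head=-2, tape[-3..1]=00100 (head:  ^)
Cells containing 1 after step 2: {-1} -> 1 cell(s)

Answer: 1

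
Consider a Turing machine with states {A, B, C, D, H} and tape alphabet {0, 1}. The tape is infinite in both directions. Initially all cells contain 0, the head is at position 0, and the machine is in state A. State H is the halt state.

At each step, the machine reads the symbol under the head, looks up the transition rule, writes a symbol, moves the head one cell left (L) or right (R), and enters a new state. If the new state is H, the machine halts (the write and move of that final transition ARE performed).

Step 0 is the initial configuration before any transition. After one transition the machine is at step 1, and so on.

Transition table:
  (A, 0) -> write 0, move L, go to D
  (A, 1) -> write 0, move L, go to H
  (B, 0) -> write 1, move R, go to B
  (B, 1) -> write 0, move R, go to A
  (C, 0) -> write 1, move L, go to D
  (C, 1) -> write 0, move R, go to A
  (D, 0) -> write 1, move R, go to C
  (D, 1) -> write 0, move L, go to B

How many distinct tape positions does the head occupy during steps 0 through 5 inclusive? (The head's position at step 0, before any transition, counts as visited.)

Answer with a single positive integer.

Answer: 3

Derivation:
Step 1: in state A at pos 0, read 0 -> (A,0)->write 0,move L,goto D. Now: state=D, head=-1, tape[-2..1]=0000 (head:  ^)
Step 2: in state D at pos -1, read 0 -> (D,0)->write 1,move R,goto C. Now: state=C, head=0, tape[-2..1]=0100 (head:   ^)
Step 3: in state C at pos 0, read 0 -> (C,0)->write 1,move L,goto D. Now: state=D, head=-1, tape[-2..1]=0110 (head:  ^)
Step 4: in state D at pos -1, read 1 -> (D,1)->write 0,move L,goto B. Now: state=B, head=-2, tape[-3..1]=00010 (head:  ^)
Step 5: in state B at pos -2, read 0 -> (B,0)->write 1,move R,goto B. Now: state=B, head=-1, tape[-3..1]=01010 (head:   ^)
Head positions at steps 0..5: starting at 0, distinct positions visited = {-2, -1, 0} -> 3 position(s)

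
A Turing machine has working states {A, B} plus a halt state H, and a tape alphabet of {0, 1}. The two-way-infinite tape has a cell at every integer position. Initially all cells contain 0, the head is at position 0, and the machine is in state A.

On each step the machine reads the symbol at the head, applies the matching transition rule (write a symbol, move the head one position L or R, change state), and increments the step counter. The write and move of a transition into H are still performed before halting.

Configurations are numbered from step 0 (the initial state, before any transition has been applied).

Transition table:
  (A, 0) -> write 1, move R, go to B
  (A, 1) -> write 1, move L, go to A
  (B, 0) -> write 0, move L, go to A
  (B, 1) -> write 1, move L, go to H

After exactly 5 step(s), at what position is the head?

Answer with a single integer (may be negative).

Step 1: in state A at pos 0, read 0 -> (A,0)->write 1,move R,goto B. Now: state=B, head=1, tape[-1..2]=0100 (head:   ^)
Step 2: in state B at pos 1, read 0 -> (B,0)->write 0,move L,goto A. Now: state=A, head=0, tape[-1..2]=0100 (head:  ^)
Step 3: in state A at pos 0, read 1 -> (A,1)->write 1,move L,goto A. Now: state=A, head=-1, tape[-2..2]=00100 (head:  ^)
Step 4: in state A at pos -1, read 0 -> (A,0)->write 1,move R,goto B. Now: state=B, head=0, tape[-2..2]=01100 (head:   ^)
Step 5: in state B at pos 0, read 1 -> (B,1)->write 1,move L,goto H. Now: state=H, head=-1, tape[-2..2]=01100 (head:  ^)

Answer: -1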